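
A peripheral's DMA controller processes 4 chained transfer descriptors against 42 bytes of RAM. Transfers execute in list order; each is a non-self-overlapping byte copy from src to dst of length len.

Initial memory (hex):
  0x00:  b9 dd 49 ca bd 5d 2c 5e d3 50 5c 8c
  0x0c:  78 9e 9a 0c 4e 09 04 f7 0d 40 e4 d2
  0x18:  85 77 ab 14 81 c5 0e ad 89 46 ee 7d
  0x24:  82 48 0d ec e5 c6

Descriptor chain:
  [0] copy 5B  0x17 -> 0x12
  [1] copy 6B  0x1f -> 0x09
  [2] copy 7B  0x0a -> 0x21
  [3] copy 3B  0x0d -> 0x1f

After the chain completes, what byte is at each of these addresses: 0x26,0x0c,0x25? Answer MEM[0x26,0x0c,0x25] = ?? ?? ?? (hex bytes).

MEM[0x26,0x0c,0x25] = 0c ee 82

[0] 0x17->0x12 len=5 : d2 85 77 ab 14
[1] 0x1f->0x09 len=6 : ad 89 46 ee 7d 82
[2] 0x0a->0x21 len=7 : 89 46 ee 7d 82 0c 4e
[3] 0x0d->0x1f len=3 : 7d 82 0c
query mem[0x26]=0x0c, mem[0x0c]=0xee, mem[0x25]=0x82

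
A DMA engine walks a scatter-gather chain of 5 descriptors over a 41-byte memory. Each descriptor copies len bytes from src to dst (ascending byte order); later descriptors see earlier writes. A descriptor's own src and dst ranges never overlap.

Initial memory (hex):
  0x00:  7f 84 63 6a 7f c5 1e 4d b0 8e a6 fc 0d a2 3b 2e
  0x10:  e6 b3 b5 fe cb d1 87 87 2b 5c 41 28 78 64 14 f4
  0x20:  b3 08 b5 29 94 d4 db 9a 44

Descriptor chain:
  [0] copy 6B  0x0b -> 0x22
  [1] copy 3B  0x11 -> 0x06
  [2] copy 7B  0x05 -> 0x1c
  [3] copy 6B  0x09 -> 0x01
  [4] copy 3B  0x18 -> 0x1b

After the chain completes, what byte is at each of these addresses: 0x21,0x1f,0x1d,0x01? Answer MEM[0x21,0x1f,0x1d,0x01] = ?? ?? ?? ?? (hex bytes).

[0] 0x0b->0x22 len=6 : fc 0d a2 3b 2e e6
[1] 0x11->0x06 len=3 : b3 b5 fe
[2] 0x05->0x1c len=7 : c5 b3 b5 fe 8e a6 fc
[3] 0x09->0x01 len=6 : 8e a6 fc 0d a2 3b
[4] 0x18->0x1b len=3 : 2b 5c 41
query mem[0x21]=0xa6, mem[0x1f]=0xfe, mem[0x1d]=0x41, mem[0x01]=0x8e

MEM[0x21,0x1f,0x1d,0x01] = a6 fe 41 8e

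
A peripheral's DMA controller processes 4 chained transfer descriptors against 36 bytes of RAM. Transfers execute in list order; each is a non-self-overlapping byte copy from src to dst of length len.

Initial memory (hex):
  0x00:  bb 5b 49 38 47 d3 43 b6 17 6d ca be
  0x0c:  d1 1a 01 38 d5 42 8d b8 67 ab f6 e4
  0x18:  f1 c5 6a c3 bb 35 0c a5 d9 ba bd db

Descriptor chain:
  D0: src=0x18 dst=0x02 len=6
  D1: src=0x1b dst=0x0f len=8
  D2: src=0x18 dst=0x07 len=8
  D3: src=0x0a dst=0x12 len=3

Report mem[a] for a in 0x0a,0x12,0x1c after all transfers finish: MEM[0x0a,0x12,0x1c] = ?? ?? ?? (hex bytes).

[0] 0x18->0x02 len=6 : f1 c5 6a c3 bb 35
[1] 0x1b->0x0f len=8 : c3 bb 35 0c a5 d9 ba bd
[2] 0x18->0x07 len=8 : f1 c5 6a c3 bb 35 0c a5
[3] 0x0a->0x12 len=3 : c3 bb 35
query mem[0x0a]=0xc3, mem[0x12]=0xc3, mem[0x1c]=0xbb

MEM[0x0a,0x12,0x1c] = c3 c3 bb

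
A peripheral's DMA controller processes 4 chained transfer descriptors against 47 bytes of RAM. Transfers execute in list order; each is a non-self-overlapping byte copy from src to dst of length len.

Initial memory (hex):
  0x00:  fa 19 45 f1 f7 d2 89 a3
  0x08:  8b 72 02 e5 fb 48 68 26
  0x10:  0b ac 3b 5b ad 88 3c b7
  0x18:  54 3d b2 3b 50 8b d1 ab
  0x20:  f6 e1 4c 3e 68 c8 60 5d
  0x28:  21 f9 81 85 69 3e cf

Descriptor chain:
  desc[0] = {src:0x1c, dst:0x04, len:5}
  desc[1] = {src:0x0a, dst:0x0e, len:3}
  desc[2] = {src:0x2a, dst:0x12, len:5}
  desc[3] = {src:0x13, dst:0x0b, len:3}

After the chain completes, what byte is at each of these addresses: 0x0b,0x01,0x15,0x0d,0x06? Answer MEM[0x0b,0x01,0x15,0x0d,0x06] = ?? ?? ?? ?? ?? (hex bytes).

MEM[0x0b,0x01,0x15,0x0d,0x06] = 85 19 3e 3e d1

[0] 0x1c->0x04 len=5 : 50 8b d1 ab f6
[1] 0x0a->0x0e len=3 : 02 e5 fb
[2] 0x2a->0x12 len=5 : 81 85 69 3e cf
[3] 0x13->0x0b len=3 : 85 69 3e
query mem[0x0b]=0x85, mem[0x01]=0x19, mem[0x15]=0x3e, mem[0x0d]=0x3e, mem[0x06]=0xd1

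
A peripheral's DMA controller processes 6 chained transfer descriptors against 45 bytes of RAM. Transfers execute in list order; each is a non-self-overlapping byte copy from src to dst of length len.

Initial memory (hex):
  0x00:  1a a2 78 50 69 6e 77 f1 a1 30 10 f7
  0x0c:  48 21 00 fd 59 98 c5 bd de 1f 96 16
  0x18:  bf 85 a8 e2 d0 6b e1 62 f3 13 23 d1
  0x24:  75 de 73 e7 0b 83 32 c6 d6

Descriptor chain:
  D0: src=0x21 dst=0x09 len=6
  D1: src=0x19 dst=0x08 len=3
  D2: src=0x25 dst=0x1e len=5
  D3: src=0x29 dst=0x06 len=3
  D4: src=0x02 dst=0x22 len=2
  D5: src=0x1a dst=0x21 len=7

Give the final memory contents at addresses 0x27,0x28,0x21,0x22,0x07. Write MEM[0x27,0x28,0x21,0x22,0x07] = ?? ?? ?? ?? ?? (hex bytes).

MEM[0x27,0x28,0x21,0x22,0x07] = e7 0b a8 e2 32

D0: mem[0x09..0x0e] <- [13 23 d1 75 de 73]
D1: mem[0x08..0x0a] <- [85 a8 e2]
D2: mem[0x1e..0x22] <- [de 73 e7 0b 83]
D3: mem[0x06..0x08] <- [83 32 c6]
D4: mem[0x22..0x23] <- [78 50]
D5: mem[0x21..0x27] <- [a8 e2 d0 6b de 73 e7]
query mem[0x27]=0xe7, mem[0x28]=0x0b, mem[0x21]=0xa8, mem[0x22]=0xe2, mem[0x07]=0x32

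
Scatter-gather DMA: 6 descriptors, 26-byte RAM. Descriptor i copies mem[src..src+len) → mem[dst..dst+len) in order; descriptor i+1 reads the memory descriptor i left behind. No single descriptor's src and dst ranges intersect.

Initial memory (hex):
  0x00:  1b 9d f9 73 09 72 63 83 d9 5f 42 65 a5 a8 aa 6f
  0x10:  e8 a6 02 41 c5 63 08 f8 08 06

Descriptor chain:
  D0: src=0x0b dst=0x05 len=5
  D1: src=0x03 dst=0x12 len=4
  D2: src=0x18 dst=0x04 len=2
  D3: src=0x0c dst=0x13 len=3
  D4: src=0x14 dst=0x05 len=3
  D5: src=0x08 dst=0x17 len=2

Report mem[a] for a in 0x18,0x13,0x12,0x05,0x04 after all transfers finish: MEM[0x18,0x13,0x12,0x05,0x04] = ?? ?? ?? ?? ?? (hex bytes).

MEM[0x18,0x13,0x12,0x05,0x04] = 6f a5 73 a8 08

#0 dst[0x05+5] := {0x65,0xa5,0xa8,0xaa,0x6f}
#1 dst[0x12+4] := {0x73,0x09,0x65,0xa5}
#2 dst[0x04+2] := {0x08,0x06}
#3 dst[0x13+3] := {0xa5,0xa8,0xaa}
#4 dst[0x05+3] := {0xa8,0xaa,0x08}
#5 dst[0x17+2] := {0xaa,0x6f}
query mem[0x18]=0x6f, mem[0x13]=0xa5, mem[0x12]=0x73, mem[0x05]=0xa8, mem[0x04]=0x08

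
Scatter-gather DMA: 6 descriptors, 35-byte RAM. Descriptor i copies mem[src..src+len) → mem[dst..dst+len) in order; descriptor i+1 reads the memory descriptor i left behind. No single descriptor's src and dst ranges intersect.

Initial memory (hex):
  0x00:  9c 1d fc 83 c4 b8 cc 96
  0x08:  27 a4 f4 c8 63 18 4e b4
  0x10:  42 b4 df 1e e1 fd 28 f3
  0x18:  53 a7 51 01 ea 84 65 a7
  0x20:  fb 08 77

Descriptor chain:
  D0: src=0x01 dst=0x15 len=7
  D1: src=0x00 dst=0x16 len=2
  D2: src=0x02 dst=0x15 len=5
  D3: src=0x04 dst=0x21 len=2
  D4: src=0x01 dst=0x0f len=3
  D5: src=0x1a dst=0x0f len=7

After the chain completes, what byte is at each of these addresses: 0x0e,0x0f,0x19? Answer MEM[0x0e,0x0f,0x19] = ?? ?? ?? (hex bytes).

MEM[0x0e,0x0f,0x19] = 4e cc cc

[0] 0x01->0x15 len=7 : 1d fc 83 c4 b8 cc 96
[1] 0x00->0x16 len=2 : 9c 1d
[2] 0x02->0x15 len=5 : fc 83 c4 b8 cc
[3] 0x04->0x21 len=2 : c4 b8
[4] 0x01->0x0f len=3 : 1d fc 83
[5] 0x1a->0x0f len=7 : cc 96 ea 84 65 a7 fb
query mem[0x0e]=0x4e, mem[0x0f]=0xcc, mem[0x19]=0xcc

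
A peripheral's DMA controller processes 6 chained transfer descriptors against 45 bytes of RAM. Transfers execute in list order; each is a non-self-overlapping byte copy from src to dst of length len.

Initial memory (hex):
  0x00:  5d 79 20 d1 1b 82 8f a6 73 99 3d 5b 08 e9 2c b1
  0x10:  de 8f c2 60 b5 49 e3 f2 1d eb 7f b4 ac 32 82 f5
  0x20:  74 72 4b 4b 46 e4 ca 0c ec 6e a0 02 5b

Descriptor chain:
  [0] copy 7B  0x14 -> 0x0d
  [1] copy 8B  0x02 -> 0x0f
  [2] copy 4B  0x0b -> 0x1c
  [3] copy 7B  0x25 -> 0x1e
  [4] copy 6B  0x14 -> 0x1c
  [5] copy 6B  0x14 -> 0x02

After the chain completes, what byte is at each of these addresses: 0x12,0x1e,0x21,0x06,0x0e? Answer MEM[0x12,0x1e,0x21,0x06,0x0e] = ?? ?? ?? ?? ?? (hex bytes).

[0] 0x14->0x0d len=7 : b5 49 e3 f2 1d eb 7f
[1] 0x02->0x0f len=8 : 20 d1 1b 82 8f a6 73 99
[2] 0x0b->0x1c len=4 : 5b 08 b5 49
[3] 0x25->0x1e len=7 : e4 ca 0c ec 6e a0 02
[4] 0x14->0x1c len=6 : a6 73 99 f2 1d eb
[5] 0x14->0x02 len=6 : a6 73 99 f2 1d eb
query mem[0x12]=0x82, mem[0x1e]=0x99, mem[0x21]=0xeb, mem[0x06]=0x1d, mem[0x0e]=0x49

MEM[0x12,0x1e,0x21,0x06,0x0e] = 82 99 eb 1d 49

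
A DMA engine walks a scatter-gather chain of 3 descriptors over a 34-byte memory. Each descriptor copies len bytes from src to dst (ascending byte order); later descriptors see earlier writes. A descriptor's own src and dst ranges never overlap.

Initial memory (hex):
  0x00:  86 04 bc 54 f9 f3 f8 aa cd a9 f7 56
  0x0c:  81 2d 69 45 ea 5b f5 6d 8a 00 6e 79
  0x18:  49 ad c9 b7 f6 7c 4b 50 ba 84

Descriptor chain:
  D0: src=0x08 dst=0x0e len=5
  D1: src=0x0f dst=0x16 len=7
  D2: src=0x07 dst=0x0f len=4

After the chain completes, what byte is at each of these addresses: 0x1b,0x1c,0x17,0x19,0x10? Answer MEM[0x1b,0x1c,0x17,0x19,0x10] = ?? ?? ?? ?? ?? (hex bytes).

MEM[0x1b,0x1c,0x17,0x19,0x10] = 8a 00 f7 81 cd

D0: mem[0x0e..0x12] <- [cd a9 f7 56 81]
D1: mem[0x16..0x1c] <- [a9 f7 56 81 6d 8a 00]
D2: mem[0x0f..0x12] <- [aa cd a9 f7]
query mem[0x1b]=0x8a, mem[0x1c]=0x00, mem[0x17]=0xf7, mem[0x19]=0x81, mem[0x10]=0xcd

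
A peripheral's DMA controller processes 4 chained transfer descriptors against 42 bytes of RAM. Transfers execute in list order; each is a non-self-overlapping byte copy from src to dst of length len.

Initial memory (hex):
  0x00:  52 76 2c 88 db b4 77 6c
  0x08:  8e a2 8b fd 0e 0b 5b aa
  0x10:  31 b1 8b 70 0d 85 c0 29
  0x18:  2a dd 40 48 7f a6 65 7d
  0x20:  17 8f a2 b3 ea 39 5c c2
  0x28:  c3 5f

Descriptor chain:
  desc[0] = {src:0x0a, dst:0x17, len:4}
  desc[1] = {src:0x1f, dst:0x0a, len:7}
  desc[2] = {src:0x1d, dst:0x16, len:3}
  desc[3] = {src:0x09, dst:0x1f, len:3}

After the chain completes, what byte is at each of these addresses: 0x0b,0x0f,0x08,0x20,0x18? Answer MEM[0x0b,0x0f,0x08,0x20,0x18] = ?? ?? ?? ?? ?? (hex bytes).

D0: mem[0x17..0x1a] <- [8b fd 0e 0b]
D1: mem[0x0a..0x10] <- [7d 17 8f a2 b3 ea 39]
D2: mem[0x16..0x18] <- [a6 65 7d]
D3: mem[0x1f..0x21] <- [a2 7d 17]
query mem[0x0b]=0x17, mem[0x0f]=0xea, mem[0x08]=0x8e, mem[0x20]=0x7d, mem[0x18]=0x7d

MEM[0x0b,0x0f,0x08,0x20,0x18] = 17 ea 8e 7d 7d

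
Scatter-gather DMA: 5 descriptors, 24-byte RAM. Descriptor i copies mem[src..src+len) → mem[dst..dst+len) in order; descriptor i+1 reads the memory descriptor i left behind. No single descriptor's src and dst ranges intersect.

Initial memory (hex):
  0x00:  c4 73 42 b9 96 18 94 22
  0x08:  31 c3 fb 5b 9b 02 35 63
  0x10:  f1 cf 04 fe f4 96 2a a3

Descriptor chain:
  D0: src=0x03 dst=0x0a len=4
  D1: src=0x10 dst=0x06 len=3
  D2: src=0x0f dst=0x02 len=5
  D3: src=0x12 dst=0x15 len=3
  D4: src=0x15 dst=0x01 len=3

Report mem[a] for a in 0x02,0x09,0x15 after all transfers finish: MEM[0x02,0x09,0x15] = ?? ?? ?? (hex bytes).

[0] 0x03->0x0a len=4 : b9 96 18 94
[1] 0x10->0x06 len=3 : f1 cf 04
[2] 0x0f->0x02 len=5 : 63 f1 cf 04 fe
[3] 0x12->0x15 len=3 : 04 fe f4
[4] 0x15->0x01 len=3 : 04 fe f4
query mem[0x02]=0xfe, mem[0x09]=0xc3, mem[0x15]=0x04

MEM[0x02,0x09,0x15] = fe c3 04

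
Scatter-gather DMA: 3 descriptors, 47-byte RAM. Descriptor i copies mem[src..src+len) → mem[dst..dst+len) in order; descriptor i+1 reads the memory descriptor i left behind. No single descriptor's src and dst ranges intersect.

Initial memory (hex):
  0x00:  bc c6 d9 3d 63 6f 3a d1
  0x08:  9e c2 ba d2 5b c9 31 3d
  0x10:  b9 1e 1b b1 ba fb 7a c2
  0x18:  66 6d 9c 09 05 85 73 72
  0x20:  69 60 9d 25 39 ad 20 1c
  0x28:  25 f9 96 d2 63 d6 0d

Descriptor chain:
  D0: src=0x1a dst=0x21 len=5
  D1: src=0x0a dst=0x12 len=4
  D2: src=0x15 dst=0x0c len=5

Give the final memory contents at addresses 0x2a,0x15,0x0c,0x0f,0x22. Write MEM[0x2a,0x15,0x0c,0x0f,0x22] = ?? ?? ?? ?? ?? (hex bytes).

#0 dst[0x21+5] := {0x9c,0x09,0x05,0x85,0x73}
#1 dst[0x12+4] := {0xba,0xd2,0x5b,0xc9}
#2 dst[0x0c+5] := {0xc9,0x7a,0xc2,0x66,0x6d}
query mem[0x2a]=0x96, mem[0x15]=0xc9, mem[0x0c]=0xc9, mem[0x0f]=0x66, mem[0x22]=0x09

MEM[0x2a,0x15,0x0c,0x0f,0x22] = 96 c9 c9 66 09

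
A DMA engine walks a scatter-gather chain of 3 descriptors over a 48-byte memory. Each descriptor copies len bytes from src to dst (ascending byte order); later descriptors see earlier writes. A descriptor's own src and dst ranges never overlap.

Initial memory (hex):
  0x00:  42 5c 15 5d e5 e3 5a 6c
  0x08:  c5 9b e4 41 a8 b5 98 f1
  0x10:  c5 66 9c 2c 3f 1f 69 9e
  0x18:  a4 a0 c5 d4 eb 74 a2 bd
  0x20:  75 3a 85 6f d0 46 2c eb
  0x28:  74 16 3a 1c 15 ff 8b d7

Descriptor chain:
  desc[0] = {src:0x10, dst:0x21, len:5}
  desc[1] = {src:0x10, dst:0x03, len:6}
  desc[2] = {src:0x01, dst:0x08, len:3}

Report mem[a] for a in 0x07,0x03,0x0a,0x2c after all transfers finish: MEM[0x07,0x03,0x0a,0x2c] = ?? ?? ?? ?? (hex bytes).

MEM[0x07,0x03,0x0a,0x2c] = 3f c5 c5 15

D0: mem[0x21..0x25] <- [c5 66 9c 2c 3f]
D1: mem[0x03..0x08] <- [c5 66 9c 2c 3f 1f]
D2: mem[0x08..0x0a] <- [5c 15 c5]
query mem[0x07]=0x3f, mem[0x03]=0xc5, mem[0x0a]=0xc5, mem[0x2c]=0x15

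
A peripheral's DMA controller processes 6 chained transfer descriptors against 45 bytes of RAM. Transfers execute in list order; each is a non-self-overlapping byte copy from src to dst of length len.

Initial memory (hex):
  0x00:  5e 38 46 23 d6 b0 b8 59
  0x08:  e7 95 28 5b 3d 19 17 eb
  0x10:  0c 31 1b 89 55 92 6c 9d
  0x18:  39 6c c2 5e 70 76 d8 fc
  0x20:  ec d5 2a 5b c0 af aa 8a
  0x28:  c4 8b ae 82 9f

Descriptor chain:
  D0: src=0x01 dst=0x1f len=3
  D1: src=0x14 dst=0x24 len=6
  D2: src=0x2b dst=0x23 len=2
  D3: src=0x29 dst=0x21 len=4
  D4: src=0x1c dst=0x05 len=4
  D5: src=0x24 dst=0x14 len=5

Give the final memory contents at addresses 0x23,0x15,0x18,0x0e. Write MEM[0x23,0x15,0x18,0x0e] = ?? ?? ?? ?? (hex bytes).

MEM[0x23,0x15,0x18,0x0e] = 82 92 39 17

#0 dst[0x1f+3] := {0x38,0x46,0x23}
#1 dst[0x24+6] := {0x55,0x92,0x6c,0x9d,0x39,0x6c}
#2 dst[0x23+2] := {0x82,0x9f}
#3 dst[0x21+4] := {0x6c,0xae,0x82,0x9f}
#4 dst[0x05+4] := {0x70,0x76,0xd8,0x38}
#5 dst[0x14+5] := {0x9f,0x92,0x6c,0x9d,0x39}
query mem[0x23]=0x82, mem[0x15]=0x92, mem[0x18]=0x39, mem[0x0e]=0x17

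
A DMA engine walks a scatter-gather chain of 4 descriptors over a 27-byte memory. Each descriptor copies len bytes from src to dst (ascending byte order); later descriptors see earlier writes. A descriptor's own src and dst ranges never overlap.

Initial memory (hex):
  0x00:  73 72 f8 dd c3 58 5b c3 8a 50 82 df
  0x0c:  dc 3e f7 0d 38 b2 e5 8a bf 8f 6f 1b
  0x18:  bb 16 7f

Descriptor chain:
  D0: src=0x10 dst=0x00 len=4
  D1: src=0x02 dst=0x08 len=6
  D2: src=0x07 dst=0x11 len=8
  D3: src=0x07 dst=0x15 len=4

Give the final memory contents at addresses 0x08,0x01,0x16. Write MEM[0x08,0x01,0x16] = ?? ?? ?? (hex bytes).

MEM[0x08,0x01,0x16] = e5 b2 e5

[0] 0x10->0x00 len=4 : 38 b2 e5 8a
[1] 0x02->0x08 len=6 : e5 8a c3 58 5b c3
[2] 0x07->0x11 len=8 : c3 e5 8a c3 58 5b c3 f7
[3] 0x07->0x15 len=4 : c3 e5 8a c3
query mem[0x08]=0xe5, mem[0x01]=0xb2, mem[0x16]=0xe5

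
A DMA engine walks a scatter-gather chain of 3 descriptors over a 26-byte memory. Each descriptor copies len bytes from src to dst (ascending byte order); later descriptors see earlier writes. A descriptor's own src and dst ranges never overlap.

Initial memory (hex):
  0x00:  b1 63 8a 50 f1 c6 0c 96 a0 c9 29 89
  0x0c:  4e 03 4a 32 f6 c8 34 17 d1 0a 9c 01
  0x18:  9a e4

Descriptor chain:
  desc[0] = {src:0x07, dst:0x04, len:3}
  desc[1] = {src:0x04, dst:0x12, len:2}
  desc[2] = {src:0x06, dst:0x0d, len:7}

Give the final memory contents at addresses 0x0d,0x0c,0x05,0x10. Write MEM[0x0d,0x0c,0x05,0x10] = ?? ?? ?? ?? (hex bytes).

[0] 0x07->0x04 len=3 : 96 a0 c9
[1] 0x04->0x12 len=2 : 96 a0
[2] 0x06->0x0d len=7 : c9 96 a0 c9 29 89 4e
query mem[0x0d]=0xc9, mem[0x0c]=0x4e, mem[0x05]=0xa0, mem[0x10]=0xc9

MEM[0x0d,0x0c,0x05,0x10] = c9 4e a0 c9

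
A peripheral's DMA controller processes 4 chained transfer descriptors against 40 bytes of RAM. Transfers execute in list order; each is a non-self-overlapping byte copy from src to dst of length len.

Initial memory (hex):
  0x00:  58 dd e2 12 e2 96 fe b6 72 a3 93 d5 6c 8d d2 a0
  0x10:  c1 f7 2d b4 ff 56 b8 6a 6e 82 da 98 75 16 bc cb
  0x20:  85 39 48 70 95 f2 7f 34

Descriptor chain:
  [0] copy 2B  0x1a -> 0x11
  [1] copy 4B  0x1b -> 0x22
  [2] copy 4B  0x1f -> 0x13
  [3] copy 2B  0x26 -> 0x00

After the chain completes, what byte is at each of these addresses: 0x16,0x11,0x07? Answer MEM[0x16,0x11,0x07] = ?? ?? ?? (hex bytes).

  after D0: wrote 2B at 0x11 = da98
  after D1: wrote 4B at 0x22 = 987516bc
  after D2: wrote 4B at 0x13 = cb853998
  after D3: wrote 2B at 0x00 = 7f34
query mem[0x16]=0x98, mem[0x11]=0xda, mem[0x07]=0xb6

MEM[0x16,0x11,0x07] = 98 da b6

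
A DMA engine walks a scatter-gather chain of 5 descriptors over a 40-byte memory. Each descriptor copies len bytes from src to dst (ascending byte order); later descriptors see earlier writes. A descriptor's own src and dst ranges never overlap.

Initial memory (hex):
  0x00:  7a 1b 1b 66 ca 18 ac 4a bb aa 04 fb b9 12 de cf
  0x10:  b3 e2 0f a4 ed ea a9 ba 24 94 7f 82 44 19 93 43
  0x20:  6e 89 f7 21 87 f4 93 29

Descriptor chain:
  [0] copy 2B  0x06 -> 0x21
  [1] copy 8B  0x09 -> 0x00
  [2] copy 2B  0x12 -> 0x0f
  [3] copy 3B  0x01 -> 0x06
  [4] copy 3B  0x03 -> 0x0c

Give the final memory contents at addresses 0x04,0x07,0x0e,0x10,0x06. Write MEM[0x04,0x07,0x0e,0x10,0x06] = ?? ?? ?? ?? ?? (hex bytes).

[0] 0x06->0x21 len=2 : ac 4a
[1] 0x09->0x00 len=8 : aa 04 fb b9 12 de cf b3
[2] 0x12->0x0f len=2 : 0f a4
[3] 0x01->0x06 len=3 : 04 fb b9
[4] 0x03->0x0c len=3 : b9 12 de
query mem[0x04]=0x12, mem[0x07]=0xfb, mem[0x0e]=0xde, mem[0x10]=0xa4, mem[0x06]=0x04

MEM[0x04,0x07,0x0e,0x10,0x06] = 12 fb de a4 04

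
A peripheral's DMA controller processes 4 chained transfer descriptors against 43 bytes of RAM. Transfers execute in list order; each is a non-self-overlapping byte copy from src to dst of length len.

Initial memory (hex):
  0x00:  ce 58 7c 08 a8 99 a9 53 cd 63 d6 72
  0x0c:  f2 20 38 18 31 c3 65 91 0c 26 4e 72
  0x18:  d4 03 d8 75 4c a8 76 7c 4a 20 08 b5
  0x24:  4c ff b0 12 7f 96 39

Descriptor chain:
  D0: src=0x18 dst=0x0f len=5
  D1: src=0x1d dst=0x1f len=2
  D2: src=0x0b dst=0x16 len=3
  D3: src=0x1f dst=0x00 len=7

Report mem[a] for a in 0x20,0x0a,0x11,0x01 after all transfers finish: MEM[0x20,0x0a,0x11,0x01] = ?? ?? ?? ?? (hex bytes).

  after D0: wrote 5B at 0x0f = d403d8754c
  after D1: wrote 2B at 0x1f = a876
  after D2: wrote 3B at 0x16 = 72f220
  after D3: wrote 7B at 0x00 = a8762008b54cff
query mem[0x20]=0x76, mem[0x0a]=0xd6, mem[0x11]=0xd8, mem[0x01]=0x76

MEM[0x20,0x0a,0x11,0x01] = 76 d6 d8 76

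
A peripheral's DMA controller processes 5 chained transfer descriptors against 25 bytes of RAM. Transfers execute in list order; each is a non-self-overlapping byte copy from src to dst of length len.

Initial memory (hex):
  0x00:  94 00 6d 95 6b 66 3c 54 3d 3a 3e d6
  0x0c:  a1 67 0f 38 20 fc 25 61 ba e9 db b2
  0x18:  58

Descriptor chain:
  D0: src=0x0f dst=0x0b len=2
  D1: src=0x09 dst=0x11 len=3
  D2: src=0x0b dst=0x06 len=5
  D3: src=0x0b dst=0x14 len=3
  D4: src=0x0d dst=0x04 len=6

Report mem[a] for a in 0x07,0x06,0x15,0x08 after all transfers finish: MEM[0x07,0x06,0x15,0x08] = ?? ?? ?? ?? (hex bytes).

MEM[0x07,0x06,0x15,0x08] = 20 38 20 3a

#0 dst[0x0b+2] := {0x38,0x20}
#1 dst[0x11+3] := {0x3a,0x3e,0x38}
#2 dst[0x06+5] := {0x38,0x20,0x67,0x0f,0x38}
#3 dst[0x14+3] := {0x38,0x20,0x67}
#4 dst[0x04+6] := {0x67,0x0f,0x38,0x20,0x3a,0x3e}
query mem[0x07]=0x20, mem[0x06]=0x38, mem[0x15]=0x20, mem[0x08]=0x3a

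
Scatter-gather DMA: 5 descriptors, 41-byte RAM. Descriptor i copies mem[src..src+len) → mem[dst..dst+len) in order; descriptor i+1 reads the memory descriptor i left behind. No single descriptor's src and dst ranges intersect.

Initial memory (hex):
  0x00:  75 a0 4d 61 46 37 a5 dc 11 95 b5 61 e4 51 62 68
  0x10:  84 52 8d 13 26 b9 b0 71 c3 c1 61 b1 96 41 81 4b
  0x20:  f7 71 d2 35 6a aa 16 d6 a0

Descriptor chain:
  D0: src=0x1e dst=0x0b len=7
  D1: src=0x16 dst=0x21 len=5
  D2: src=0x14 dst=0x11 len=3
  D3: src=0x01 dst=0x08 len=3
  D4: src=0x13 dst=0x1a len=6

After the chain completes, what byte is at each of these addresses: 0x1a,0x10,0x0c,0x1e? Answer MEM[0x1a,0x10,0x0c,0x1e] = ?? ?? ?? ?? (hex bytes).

MEM[0x1a,0x10,0x0c,0x1e] = b0 35 4b 71

[0] 0x1e->0x0b len=7 : 81 4b f7 71 d2 35 6a
[1] 0x16->0x21 len=5 : b0 71 c3 c1 61
[2] 0x14->0x11 len=3 : 26 b9 b0
[3] 0x01->0x08 len=3 : a0 4d 61
[4] 0x13->0x1a len=6 : b0 26 b9 b0 71 c3
query mem[0x1a]=0xb0, mem[0x10]=0x35, mem[0x0c]=0x4b, mem[0x1e]=0x71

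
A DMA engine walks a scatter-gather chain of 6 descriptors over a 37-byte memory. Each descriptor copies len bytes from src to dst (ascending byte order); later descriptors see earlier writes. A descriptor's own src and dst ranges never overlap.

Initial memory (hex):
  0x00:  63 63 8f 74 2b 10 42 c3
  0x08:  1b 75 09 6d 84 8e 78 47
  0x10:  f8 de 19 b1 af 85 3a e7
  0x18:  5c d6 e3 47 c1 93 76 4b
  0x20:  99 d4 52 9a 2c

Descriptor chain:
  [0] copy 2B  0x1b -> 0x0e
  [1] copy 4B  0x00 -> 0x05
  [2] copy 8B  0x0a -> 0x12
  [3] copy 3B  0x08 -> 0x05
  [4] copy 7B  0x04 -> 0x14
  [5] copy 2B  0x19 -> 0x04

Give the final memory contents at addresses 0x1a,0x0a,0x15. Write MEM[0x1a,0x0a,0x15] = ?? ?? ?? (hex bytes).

MEM[0x1a,0x0a,0x15] = 09 09 74

[0] 0x1b->0x0e len=2 : 47 c1
[1] 0x00->0x05 len=4 : 63 63 8f 74
[2] 0x0a->0x12 len=8 : 09 6d 84 8e 47 c1 f8 de
[3] 0x08->0x05 len=3 : 74 75 09
[4] 0x04->0x14 len=7 : 2b 74 75 09 74 75 09
[5] 0x19->0x04 len=2 : 75 09
query mem[0x1a]=0x09, mem[0x0a]=0x09, mem[0x15]=0x74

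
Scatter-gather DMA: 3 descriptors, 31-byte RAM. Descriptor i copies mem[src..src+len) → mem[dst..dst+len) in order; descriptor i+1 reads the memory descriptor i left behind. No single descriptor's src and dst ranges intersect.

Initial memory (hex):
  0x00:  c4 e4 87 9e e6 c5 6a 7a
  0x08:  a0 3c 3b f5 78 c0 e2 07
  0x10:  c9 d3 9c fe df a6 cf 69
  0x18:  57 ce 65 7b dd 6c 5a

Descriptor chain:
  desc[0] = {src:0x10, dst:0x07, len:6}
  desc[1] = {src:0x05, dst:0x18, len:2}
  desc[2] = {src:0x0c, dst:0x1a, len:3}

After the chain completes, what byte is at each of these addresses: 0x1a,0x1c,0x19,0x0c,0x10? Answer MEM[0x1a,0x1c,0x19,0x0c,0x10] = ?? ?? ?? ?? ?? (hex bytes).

#0 dst[0x07+6] := {0xc9,0xd3,0x9c,0xfe,0xdf,0xa6}
#1 dst[0x18+2] := {0xc5,0x6a}
#2 dst[0x1a+3] := {0xa6,0xc0,0xe2}
query mem[0x1a]=0xa6, mem[0x1c]=0xe2, mem[0x19]=0x6a, mem[0x0c]=0xa6, mem[0x10]=0xc9

MEM[0x1a,0x1c,0x19,0x0c,0x10] = a6 e2 6a a6 c9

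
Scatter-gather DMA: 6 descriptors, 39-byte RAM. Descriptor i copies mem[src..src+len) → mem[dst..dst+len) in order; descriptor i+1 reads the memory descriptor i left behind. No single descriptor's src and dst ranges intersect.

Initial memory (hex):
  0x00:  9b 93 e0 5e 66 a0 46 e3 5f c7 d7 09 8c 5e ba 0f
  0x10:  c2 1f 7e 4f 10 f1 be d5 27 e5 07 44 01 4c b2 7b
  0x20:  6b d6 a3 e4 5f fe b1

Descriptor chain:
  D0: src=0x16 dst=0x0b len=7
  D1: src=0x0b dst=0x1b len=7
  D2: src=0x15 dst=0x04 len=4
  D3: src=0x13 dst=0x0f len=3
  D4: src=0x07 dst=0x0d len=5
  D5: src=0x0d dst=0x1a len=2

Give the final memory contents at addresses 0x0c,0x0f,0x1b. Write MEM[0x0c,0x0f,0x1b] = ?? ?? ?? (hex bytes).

#0 dst[0x0b+7] := {0xbe,0xd5,0x27,0xe5,0x07,0x44,0x01}
#1 dst[0x1b+7] := {0xbe,0xd5,0x27,0xe5,0x07,0x44,0x01}
#2 dst[0x04+4] := {0xf1,0xbe,0xd5,0x27}
#3 dst[0x0f+3] := {0x4f,0x10,0xf1}
#4 dst[0x0d+5] := {0x27,0x5f,0xc7,0xd7,0xbe}
#5 dst[0x1a+2] := {0x27,0x5f}
query mem[0x0c]=0xd5, mem[0x0f]=0xc7, mem[0x1b]=0x5f

MEM[0x0c,0x0f,0x1b] = d5 c7 5f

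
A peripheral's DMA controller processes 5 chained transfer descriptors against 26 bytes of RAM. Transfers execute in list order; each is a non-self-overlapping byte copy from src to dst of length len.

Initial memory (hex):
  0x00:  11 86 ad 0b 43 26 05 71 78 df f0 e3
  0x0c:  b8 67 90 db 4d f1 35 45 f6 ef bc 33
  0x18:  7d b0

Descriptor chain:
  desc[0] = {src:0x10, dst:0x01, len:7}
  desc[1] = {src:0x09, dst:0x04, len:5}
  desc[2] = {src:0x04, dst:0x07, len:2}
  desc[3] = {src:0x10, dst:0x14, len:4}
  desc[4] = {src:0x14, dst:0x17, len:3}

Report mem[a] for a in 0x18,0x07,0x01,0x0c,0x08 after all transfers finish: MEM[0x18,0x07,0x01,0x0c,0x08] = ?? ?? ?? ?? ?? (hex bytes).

#0 dst[0x01+7] := {0x4d,0xf1,0x35,0x45,0xf6,0xef,0xbc}
#1 dst[0x04+5] := {0xdf,0xf0,0xe3,0xb8,0x67}
#2 dst[0x07+2] := {0xdf,0xf0}
#3 dst[0x14+4] := {0x4d,0xf1,0x35,0x45}
#4 dst[0x17+3] := {0x4d,0xf1,0x35}
query mem[0x18]=0xf1, mem[0x07]=0xdf, mem[0x01]=0x4d, mem[0x0c]=0xb8, mem[0x08]=0xf0

MEM[0x18,0x07,0x01,0x0c,0x08] = f1 df 4d b8 f0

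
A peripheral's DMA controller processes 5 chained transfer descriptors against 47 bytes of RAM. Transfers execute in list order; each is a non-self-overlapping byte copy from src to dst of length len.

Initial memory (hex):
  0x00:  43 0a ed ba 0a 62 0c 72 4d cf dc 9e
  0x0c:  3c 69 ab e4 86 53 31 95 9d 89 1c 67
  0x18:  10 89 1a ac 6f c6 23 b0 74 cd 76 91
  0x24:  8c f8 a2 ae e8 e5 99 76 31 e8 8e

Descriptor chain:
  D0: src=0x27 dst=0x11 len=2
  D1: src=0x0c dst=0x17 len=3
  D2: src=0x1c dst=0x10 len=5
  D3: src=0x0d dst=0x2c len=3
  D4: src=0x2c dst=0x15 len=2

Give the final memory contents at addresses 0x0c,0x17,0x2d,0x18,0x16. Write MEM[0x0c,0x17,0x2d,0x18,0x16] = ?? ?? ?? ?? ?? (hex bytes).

  after D0: wrote 2B at 0x11 = aee8
  after D1: wrote 3B at 0x17 = 3c69ab
  after D2: wrote 5B at 0x10 = 6fc623b074
  after D3: wrote 3B at 0x2c = 69abe4
  after D4: wrote 2B at 0x15 = 69ab
query mem[0x0c]=0x3c, mem[0x17]=0x3c, mem[0x2d]=0xab, mem[0x18]=0x69, mem[0x16]=0xab

MEM[0x0c,0x17,0x2d,0x18,0x16] = 3c 3c ab 69 ab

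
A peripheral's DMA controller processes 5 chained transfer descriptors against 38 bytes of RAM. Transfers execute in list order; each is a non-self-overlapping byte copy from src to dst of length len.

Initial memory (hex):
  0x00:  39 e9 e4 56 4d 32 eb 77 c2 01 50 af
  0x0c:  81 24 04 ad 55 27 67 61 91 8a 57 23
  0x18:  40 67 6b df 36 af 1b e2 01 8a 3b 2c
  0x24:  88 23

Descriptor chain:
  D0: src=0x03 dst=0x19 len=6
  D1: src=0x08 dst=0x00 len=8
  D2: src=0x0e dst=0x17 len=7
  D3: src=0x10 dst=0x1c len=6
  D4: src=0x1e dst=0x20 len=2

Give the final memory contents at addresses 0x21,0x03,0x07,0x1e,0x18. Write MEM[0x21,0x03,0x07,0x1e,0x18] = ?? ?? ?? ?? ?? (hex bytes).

MEM[0x21,0x03,0x07,0x1e,0x18] = 61 af ad 67 ad

  after D0: wrote 6B at 0x19 = 564d32eb77c2
  after D1: wrote 8B at 0x00 = c20150af812404ad
  after D2: wrote 7B at 0x17 = 04ad5527676191
  after D3: wrote 6B at 0x1c = 55276761918a
  after D4: wrote 2B at 0x20 = 6761
query mem[0x21]=0x61, mem[0x03]=0xaf, mem[0x07]=0xad, mem[0x1e]=0x67, mem[0x18]=0xad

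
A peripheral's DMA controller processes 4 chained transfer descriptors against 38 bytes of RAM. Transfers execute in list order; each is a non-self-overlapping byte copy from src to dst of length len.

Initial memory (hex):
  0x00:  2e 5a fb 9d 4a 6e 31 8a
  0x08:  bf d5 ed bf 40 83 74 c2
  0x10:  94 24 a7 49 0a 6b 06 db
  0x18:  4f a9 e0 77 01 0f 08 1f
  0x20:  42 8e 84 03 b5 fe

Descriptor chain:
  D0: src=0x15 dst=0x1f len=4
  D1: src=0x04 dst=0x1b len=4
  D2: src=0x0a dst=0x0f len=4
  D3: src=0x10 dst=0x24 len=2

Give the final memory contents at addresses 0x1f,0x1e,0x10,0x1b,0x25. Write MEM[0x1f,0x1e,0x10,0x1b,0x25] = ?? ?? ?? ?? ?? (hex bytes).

MEM[0x1f,0x1e,0x10,0x1b,0x25] = 6b 8a bf 4a 40

D0: mem[0x1f..0x22] <- [6b 06 db 4f]
D1: mem[0x1b..0x1e] <- [4a 6e 31 8a]
D2: mem[0x0f..0x12] <- [ed bf 40 83]
D3: mem[0x24..0x25] <- [bf 40]
query mem[0x1f]=0x6b, mem[0x1e]=0x8a, mem[0x10]=0xbf, mem[0x1b]=0x4a, mem[0x25]=0x40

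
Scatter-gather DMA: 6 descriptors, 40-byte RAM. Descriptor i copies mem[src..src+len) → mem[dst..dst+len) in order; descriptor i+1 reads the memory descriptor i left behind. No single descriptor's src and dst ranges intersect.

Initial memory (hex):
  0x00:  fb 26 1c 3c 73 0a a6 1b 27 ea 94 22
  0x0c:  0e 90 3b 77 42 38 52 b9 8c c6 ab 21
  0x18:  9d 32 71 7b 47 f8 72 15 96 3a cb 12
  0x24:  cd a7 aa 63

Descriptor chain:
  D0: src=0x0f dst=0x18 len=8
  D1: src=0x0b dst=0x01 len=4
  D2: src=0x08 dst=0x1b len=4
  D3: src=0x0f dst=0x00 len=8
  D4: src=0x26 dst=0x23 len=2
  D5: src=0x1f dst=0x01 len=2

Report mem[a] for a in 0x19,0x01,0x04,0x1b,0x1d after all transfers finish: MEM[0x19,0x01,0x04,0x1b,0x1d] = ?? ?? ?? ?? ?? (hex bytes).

MEM[0x19,0x01,0x04,0x1b,0x1d] = 42 ab b9 27 94

[0] 0x0f->0x18 len=8 : 77 42 38 52 b9 8c c6 ab
[1] 0x0b->0x01 len=4 : 22 0e 90 3b
[2] 0x08->0x1b len=4 : 27 ea 94 22
[3] 0x0f->0x00 len=8 : 77 42 38 52 b9 8c c6 ab
[4] 0x26->0x23 len=2 : aa 63
[5] 0x1f->0x01 len=2 : ab 96
query mem[0x19]=0x42, mem[0x01]=0xab, mem[0x04]=0xb9, mem[0x1b]=0x27, mem[0x1d]=0x94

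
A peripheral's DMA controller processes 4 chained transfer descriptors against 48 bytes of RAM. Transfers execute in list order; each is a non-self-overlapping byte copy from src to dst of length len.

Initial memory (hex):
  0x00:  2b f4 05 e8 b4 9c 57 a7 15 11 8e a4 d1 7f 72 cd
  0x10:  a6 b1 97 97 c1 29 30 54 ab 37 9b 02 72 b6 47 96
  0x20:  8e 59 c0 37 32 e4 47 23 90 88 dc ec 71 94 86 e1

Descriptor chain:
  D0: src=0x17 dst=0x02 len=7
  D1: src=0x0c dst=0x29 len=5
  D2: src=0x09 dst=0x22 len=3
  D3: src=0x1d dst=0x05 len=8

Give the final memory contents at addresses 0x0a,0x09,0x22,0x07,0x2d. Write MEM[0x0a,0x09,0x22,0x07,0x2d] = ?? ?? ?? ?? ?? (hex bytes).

#0 dst[0x02+7] := {0x54,0xab,0x37,0x9b,0x02,0x72,0xb6}
#1 dst[0x29+5] := {0xd1,0x7f,0x72,0xcd,0xa6}
#2 dst[0x22+3] := {0x11,0x8e,0xa4}
#3 dst[0x05+8] := {0xb6,0x47,0x96,0x8e,0x59,0x11,0x8e,0xa4}
query mem[0x0a]=0x11, mem[0x09]=0x59, mem[0x22]=0x11, mem[0x07]=0x96, mem[0x2d]=0xa6

MEM[0x0a,0x09,0x22,0x07,0x2d] = 11 59 11 96 a6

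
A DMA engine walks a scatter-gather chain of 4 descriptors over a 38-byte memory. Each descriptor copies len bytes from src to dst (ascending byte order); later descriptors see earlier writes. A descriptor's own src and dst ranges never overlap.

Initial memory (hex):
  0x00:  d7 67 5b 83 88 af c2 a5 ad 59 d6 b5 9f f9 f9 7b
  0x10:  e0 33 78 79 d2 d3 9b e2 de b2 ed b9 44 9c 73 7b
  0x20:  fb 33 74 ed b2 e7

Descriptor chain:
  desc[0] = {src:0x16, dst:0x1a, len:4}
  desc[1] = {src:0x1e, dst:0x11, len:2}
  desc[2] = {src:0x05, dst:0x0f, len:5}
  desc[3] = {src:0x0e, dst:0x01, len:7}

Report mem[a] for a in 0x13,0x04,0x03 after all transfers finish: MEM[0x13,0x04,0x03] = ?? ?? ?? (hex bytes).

MEM[0x13,0x04,0x03] = 59 a5 c2

D0: mem[0x1a..0x1d] <- [9b e2 de b2]
D1: mem[0x11..0x12] <- [73 7b]
D2: mem[0x0f..0x13] <- [af c2 a5 ad 59]
D3: mem[0x01..0x07] <- [f9 af c2 a5 ad 59 d2]
query mem[0x13]=0x59, mem[0x04]=0xa5, mem[0x03]=0xc2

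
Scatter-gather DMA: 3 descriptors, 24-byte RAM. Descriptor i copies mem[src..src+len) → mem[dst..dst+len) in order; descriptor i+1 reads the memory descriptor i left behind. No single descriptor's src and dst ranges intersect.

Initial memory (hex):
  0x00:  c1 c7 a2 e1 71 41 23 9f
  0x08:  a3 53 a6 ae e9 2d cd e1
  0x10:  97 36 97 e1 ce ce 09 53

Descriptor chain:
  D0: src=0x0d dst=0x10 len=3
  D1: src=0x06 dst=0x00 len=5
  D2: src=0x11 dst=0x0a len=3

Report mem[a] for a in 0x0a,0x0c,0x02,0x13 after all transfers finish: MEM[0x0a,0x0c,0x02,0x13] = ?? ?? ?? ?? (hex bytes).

MEM[0x0a,0x0c,0x02,0x13] = cd e1 a3 e1

  after D0: wrote 3B at 0x10 = 2dcde1
  after D1: wrote 5B at 0x00 = 239fa353a6
  after D2: wrote 3B at 0x0a = cde1e1
query mem[0x0a]=0xcd, mem[0x0c]=0xe1, mem[0x02]=0xa3, mem[0x13]=0xe1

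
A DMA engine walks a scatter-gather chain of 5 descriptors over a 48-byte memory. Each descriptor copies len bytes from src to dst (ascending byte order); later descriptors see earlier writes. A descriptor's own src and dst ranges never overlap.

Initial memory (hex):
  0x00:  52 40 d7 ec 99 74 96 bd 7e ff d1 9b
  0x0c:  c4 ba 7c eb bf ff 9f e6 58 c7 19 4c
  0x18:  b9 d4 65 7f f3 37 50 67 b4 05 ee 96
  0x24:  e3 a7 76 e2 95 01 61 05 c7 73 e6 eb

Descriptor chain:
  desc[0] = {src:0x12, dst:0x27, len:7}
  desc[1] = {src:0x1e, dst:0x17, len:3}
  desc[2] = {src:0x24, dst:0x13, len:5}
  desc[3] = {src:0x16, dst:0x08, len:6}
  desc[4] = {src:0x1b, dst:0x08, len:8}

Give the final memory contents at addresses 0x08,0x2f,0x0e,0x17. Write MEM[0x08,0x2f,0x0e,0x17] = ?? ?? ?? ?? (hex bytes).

  after D0: wrote 7B at 0x27 = 9fe658c7194cb9
  after D1: wrote 3B at 0x17 = 5067b4
  after D2: wrote 5B at 0x13 = e3a7769fe6
  after D3: wrote 6B at 0x08 = 9fe667b4657f
  after D4: wrote 8B at 0x08 = 7ff3375067b405ee
query mem[0x08]=0x7f, mem[0x2f]=0xeb, mem[0x0e]=0x05, mem[0x17]=0xe6

MEM[0x08,0x2f,0x0e,0x17] = 7f eb 05 e6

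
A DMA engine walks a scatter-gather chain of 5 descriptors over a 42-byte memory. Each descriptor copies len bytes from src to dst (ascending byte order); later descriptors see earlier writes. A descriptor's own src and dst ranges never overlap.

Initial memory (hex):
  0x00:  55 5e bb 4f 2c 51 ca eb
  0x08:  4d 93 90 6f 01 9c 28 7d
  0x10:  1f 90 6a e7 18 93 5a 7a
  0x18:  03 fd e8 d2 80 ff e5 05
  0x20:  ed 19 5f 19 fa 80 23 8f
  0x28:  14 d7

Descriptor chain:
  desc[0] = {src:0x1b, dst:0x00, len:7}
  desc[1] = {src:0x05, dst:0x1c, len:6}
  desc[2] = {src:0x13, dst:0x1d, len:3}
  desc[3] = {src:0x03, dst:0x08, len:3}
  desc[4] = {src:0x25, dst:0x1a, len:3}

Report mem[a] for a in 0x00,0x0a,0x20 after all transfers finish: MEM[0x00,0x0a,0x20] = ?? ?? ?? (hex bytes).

#0 dst[0x00+7] := {0xd2,0x80,0xff,0xe5,0x05,0xed,0x19}
#1 dst[0x1c+6] := {0xed,0x19,0xeb,0x4d,0x93,0x90}
#2 dst[0x1d+3] := {0xe7,0x18,0x93}
#3 dst[0x08+3] := {0xe5,0x05,0xed}
#4 dst[0x1a+3] := {0x80,0x23,0x8f}
query mem[0x00]=0xd2, mem[0x0a]=0xed, mem[0x20]=0x93

MEM[0x00,0x0a,0x20] = d2 ed 93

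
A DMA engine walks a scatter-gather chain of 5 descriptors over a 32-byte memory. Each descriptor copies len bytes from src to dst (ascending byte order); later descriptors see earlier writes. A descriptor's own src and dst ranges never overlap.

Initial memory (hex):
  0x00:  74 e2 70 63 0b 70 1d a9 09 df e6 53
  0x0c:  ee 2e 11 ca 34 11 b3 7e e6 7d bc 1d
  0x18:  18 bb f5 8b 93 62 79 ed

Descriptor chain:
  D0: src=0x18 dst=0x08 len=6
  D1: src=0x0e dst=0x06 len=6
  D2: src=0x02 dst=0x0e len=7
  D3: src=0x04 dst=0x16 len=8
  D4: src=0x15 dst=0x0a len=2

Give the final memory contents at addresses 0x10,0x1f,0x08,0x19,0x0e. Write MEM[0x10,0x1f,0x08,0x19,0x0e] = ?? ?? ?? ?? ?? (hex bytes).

MEM[0x10,0x1f,0x08,0x19,0x0e] = 0b ed 34 ca 70

  after D0: wrote 6B at 0x08 = 18bbf58b9362
  after D1: wrote 6B at 0x06 = 11ca3411b37e
  after D2: wrote 7B at 0x0e = 70630b7011ca34
  after D3: wrote 8B at 0x16 = 0b7011ca3411b37e
  after D4: wrote 2B at 0x0a = 7d0b
query mem[0x10]=0x0b, mem[0x1f]=0xed, mem[0x08]=0x34, mem[0x19]=0xca, mem[0x0e]=0x70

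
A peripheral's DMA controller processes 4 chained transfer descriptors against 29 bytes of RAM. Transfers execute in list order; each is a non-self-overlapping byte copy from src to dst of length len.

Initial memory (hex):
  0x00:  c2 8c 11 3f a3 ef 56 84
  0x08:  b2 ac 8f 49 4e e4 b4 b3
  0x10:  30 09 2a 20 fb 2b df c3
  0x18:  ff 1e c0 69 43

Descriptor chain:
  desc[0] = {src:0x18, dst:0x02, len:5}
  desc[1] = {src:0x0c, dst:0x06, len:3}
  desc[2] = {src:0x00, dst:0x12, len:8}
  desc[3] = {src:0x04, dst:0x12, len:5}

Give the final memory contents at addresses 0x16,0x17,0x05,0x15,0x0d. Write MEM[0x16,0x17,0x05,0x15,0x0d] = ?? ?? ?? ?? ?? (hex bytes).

MEM[0x16,0x17,0x05,0x15,0x0d] = b4 69 69 e4 e4

  after D0: wrote 5B at 0x02 = ff1ec06943
  after D1: wrote 3B at 0x06 = 4ee4b4
  after D2: wrote 8B at 0x12 = c28cff1ec0694ee4
  after D3: wrote 5B at 0x12 = c0694ee4b4
query mem[0x16]=0xb4, mem[0x17]=0x69, mem[0x05]=0x69, mem[0x15]=0xe4, mem[0x0d]=0xe4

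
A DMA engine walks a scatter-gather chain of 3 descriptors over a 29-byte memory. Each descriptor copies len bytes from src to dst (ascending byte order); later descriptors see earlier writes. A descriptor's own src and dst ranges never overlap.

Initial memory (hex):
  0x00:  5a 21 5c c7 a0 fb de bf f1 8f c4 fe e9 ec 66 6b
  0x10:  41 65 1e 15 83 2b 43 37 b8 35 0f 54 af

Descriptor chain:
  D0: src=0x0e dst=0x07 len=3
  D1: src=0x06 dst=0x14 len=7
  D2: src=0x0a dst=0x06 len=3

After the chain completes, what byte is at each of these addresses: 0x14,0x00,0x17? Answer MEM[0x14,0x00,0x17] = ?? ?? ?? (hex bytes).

[0] 0x0e->0x07 len=3 : 66 6b 41
[1] 0x06->0x14 len=7 : de 66 6b 41 c4 fe e9
[2] 0x0a->0x06 len=3 : c4 fe e9
query mem[0x14]=0xde, mem[0x00]=0x5a, mem[0x17]=0x41

MEM[0x14,0x00,0x17] = de 5a 41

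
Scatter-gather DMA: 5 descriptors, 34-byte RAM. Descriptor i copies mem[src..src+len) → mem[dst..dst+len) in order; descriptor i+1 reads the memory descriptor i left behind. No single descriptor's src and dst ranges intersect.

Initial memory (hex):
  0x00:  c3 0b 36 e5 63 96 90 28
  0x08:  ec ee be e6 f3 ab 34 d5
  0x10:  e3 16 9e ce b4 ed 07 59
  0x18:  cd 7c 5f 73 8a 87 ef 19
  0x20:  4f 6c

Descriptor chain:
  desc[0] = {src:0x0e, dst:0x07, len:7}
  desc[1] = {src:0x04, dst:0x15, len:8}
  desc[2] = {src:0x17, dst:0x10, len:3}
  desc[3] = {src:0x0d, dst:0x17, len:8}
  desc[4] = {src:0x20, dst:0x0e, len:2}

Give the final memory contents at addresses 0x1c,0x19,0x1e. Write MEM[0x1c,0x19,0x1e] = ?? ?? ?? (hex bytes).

D0: mem[0x07..0x0d] <- [34 d5 e3 16 9e ce b4]
D1: mem[0x15..0x1c] <- [63 96 90 34 d5 e3 16 9e]
D2: mem[0x10..0x12] <- [90 34 d5]
D3: mem[0x17..0x1e] <- [b4 34 d5 90 34 d5 ce b4]
D4: mem[0x0e..0x0f] <- [4f 6c]
query mem[0x1c]=0xd5, mem[0x19]=0xd5, mem[0x1e]=0xb4

MEM[0x1c,0x19,0x1e] = d5 d5 b4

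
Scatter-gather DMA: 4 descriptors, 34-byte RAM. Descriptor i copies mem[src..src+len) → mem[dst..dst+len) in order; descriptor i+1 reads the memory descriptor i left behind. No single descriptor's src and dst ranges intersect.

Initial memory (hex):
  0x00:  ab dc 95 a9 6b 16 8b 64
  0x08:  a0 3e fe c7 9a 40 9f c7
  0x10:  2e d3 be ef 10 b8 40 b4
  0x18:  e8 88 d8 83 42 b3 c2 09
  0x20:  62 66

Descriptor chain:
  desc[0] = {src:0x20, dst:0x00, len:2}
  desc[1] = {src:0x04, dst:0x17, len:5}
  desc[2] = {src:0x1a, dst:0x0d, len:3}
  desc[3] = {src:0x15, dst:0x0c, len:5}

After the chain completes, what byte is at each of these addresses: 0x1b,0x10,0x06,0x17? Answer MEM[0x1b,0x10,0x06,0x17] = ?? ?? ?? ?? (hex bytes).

MEM[0x1b,0x10,0x06,0x17] = a0 8b 8b 6b

D0: mem[0x00..0x01] <- [62 66]
D1: mem[0x17..0x1b] <- [6b 16 8b 64 a0]
D2: mem[0x0d..0x0f] <- [64 a0 42]
D3: mem[0x0c..0x10] <- [b8 40 6b 16 8b]
query mem[0x1b]=0xa0, mem[0x10]=0x8b, mem[0x06]=0x8b, mem[0x17]=0x6b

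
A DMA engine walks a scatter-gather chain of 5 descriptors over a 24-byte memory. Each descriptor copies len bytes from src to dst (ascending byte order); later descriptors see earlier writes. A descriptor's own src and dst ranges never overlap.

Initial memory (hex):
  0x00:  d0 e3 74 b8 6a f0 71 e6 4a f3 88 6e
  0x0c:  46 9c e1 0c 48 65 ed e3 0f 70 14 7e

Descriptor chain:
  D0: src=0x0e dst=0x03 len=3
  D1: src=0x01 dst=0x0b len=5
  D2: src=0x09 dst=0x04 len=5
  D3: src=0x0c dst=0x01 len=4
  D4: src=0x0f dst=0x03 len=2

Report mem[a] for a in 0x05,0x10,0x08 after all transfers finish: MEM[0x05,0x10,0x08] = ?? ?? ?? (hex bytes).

#0 dst[0x03+3] := {0xe1,0x0c,0x48}
#1 dst[0x0b+5] := {0xe3,0x74,0xe1,0x0c,0x48}
#2 dst[0x04+5] := {0xf3,0x88,0xe3,0x74,0xe1}
#3 dst[0x01+4] := {0x74,0xe1,0x0c,0x48}
#4 dst[0x03+2] := {0x48,0x48}
query mem[0x05]=0x88, mem[0x10]=0x48, mem[0x08]=0xe1

MEM[0x05,0x10,0x08] = 88 48 e1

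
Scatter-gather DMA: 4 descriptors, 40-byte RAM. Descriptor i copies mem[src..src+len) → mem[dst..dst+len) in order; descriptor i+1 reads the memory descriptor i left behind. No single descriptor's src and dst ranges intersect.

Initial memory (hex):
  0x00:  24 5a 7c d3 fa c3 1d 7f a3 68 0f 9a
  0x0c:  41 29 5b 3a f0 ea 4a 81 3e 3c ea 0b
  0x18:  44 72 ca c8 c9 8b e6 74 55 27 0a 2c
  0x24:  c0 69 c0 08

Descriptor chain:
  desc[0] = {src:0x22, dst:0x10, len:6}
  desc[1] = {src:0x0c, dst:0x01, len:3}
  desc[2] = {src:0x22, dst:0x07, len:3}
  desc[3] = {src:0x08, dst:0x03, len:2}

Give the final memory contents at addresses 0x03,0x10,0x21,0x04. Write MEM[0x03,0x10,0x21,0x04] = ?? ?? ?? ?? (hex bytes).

MEM[0x03,0x10,0x21,0x04] = 2c 0a 27 c0

  after D0: wrote 6B at 0x10 = 0a2cc069c008
  after D1: wrote 3B at 0x01 = 41295b
  after D2: wrote 3B at 0x07 = 0a2cc0
  after D3: wrote 2B at 0x03 = 2cc0
query mem[0x03]=0x2c, mem[0x10]=0x0a, mem[0x21]=0x27, mem[0x04]=0xc0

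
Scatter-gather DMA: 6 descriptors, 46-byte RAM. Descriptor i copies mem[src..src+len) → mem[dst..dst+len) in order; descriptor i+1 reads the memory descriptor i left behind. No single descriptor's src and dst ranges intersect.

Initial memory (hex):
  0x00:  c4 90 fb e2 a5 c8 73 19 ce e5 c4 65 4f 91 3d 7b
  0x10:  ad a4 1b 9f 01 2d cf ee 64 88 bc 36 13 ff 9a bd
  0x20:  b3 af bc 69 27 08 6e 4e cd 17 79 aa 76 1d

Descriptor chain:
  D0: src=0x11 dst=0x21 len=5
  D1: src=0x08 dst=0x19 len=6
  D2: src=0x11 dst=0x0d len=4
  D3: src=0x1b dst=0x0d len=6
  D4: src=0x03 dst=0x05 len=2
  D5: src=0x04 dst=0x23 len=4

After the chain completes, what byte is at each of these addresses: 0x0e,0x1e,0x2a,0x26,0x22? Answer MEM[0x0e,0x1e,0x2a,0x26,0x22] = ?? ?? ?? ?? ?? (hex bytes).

MEM[0x0e,0x1e,0x2a,0x26,0x22] = 65 91 79 19 1b

#0 dst[0x21+5] := {0xa4,0x1b,0x9f,0x01,0x2d}
#1 dst[0x19+6] := {0xce,0xe5,0xc4,0x65,0x4f,0x91}
#2 dst[0x0d+4] := {0xa4,0x1b,0x9f,0x01}
#3 dst[0x0d+6] := {0xc4,0x65,0x4f,0x91,0xbd,0xb3}
#4 dst[0x05+2] := {0xe2,0xa5}
#5 dst[0x23+4] := {0xa5,0xe2,0xa5,0x19}
query mem[0x0e]=0x65, mem[0x1e]=0x91, mem[0x2a]=0x79, mem[0x26]=0x19, mem[0x22]=0x1b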